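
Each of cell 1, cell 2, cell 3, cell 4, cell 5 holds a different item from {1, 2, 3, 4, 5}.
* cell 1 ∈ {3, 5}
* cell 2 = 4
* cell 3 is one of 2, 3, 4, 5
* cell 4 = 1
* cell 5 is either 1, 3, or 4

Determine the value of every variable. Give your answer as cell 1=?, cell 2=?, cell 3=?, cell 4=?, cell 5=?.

cell 1=5, cell 2=4, cell 3=2, cell 4=1, cell 5=3

cell 2 has just one choice, so cell 2 = 4. So cell 3, cell 5 can't be 4.
cell 4 must be 1 (only option left). Remove 1 from cell 5.
cell 5 has just one choice, so cell 5 = 3. Remove 3 from cell 1, cell 3.
cell 1 has just one choice, so cell 1 = 5. Eliminate 5 elsewhere: cell 3.
cell 3 must be 2 (only option left).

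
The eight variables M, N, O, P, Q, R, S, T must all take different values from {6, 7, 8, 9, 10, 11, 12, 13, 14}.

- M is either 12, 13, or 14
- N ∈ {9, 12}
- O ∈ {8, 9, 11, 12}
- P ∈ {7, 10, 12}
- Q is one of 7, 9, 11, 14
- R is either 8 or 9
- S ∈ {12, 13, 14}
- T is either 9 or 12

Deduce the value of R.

8

The 8 variables together cover exactly {7, 8, 9, 10, 11, 12, 13, 14} — 8 values for 8 variables — and 10 appears only in P's list, so P = 10.
The 7 still-open variables draw from only 7 values {7, 8, 9, 11, 12, 13, 14}, so each is used; only Q can be 7, hence Q = 7.
The 6 still-open variables draw from only 6 values {8, 9, 11, 12, 13, 14}, so each is used; only O can be 11, hence O = 11.
The 5 still-open variables draw from only 5 values {8, 9, 12, 13, 14}, so each is used; only R can be 8, hence R = 8.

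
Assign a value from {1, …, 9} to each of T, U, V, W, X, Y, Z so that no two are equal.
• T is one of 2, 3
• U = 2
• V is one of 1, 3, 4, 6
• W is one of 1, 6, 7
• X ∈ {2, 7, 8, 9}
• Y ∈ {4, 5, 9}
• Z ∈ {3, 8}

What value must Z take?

8

U's domain is down to {2}, so U = 2. Eliminate 2 elsewhere: T, X.
T's domain is down to {3}, so T = 3. Strike 3 from V, Z.
So Z = 8.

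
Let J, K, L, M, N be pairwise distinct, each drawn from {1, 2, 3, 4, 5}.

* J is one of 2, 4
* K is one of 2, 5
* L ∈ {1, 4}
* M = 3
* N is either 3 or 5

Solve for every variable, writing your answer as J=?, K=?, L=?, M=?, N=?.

M must be 3 (only option left). Strike 3 from N.
That leaves N = 5. Eliminate 5 elsewhere: K.
K's domain is down to {2}, so K = 2. Remove 2 from J.
That leaves J = 4. Eliminate 4 elsewhere: L.
L has just one choice, so L = 1.

J=4, K=2, L=1, M=3, N=5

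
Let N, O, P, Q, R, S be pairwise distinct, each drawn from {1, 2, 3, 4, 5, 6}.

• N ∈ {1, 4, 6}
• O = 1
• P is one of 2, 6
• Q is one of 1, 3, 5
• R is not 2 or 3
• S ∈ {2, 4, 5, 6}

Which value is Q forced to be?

3

O has just one choice, so O = 1. So N, Q, R can't be 1.
Among the 5 still-open variables, 3 fits only Q (and all 5 values in {2, 3, 4, 5, 6} must be used), so Q = 3.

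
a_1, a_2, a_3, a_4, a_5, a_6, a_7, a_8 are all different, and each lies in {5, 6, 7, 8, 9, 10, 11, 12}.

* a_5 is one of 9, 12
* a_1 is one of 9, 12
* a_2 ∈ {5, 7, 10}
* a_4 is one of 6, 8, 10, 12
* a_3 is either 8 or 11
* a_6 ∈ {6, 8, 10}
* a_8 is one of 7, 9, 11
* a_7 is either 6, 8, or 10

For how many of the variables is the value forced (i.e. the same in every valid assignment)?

The 8 variables together cover exactly {5, 6, 7, 8, 9, 10, 11, 12} — 8 values for 8 variables — and 5 appears only in a_2's list, so a_2 = 5.
The 7 still-open variables together cover exactly {6, 7, 8, 9, 10, 11, 12} — 7 values for 7 variables — and 7 appears only in a_8's list, so a_8 = 7.
The 6 still-open variables draw from only 6 values {6, 8, 9, 10, 11, 12}, so each is used; only a_3 can be 11, hence a_3 = 11.
a_1 and a_5 between them cover only {9, 12} — a naked pair. Remove those values from a_4.
Determined: a_2=5, a_3=11, a_8=7. The other variables each still have more than one consistent value. That makes 3.

3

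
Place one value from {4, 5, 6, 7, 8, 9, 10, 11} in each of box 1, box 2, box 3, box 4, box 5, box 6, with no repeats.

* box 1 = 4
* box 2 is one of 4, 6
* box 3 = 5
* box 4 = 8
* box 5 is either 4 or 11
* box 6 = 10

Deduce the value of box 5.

11

box 1 must be 4 (only option left). Strike 4 from box 2, box 5.
So box 5 = 11.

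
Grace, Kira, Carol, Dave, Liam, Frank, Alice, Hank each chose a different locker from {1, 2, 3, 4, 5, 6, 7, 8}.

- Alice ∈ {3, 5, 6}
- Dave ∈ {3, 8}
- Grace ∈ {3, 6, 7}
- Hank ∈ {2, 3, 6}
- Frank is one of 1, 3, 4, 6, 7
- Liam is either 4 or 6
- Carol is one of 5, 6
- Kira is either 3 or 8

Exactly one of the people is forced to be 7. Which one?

Grace

The 8 variables together cover exactly {1, 2, 3, 4, 5, 6, 7, 8} — 8 values for 8 variables — and 1 appears only in Frank's list, so Frank = 1.
Among the 7 still-open variables, 2 fits only Hank (and all 7 values in {2, 3, 4, 5, 6, 7, 8} must be used), so Hank = 2.
The 6 still-open variables together cover exactly {3, 4, 5, 6, 7, 8} — 6 values for 6 variables — and 4 appears only in Liam's list, so Liam = 4.
The 5 still-open variables draw from only 5 values {3, 5, 6, 7, 8}, so each is used; only Grace can be 7, hence Grace = 7.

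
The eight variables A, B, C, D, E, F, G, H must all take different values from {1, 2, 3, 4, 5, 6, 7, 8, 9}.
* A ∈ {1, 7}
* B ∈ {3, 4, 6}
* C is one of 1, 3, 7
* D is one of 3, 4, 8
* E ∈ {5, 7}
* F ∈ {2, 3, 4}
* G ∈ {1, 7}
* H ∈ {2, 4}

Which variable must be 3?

C

The 8 variables together cover exactly {1, 2, 3, 4, 5, 6, 7, 8} — 8 values for 8 variables — and 5 appears only in E's list, so E = 5.
Among the 7 still-open variables, 6 fits only B (and all 7 values in {1, 2, 3, 4, 6, 7, 8} must be used), so B = 6.
The 6 still-open variables together cover exactly {1, 2, 3, 4, 7, 8} — 6 values for 6 variables — and 8 appears only in D's list, so D = 8.
A and G between them cover only {1, 7} — a naked pair. Remove those values from C.
So 3 goes to C.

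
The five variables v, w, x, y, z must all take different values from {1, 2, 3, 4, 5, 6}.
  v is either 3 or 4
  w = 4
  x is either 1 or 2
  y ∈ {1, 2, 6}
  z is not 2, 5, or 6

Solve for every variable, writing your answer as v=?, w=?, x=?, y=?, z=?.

w must be 4 (only option left). Eliminate 4 elsewhere: v, z.
v must be 3 (only option left). Eliminate 3 elsewhere: z.
z must be 1 (only option left). So x, y can't be 1.
x must be 2 (only option left). So y can't be 2.
y has just one choice, so y = 6.

v=3, w=4, x=2, y=6, z=1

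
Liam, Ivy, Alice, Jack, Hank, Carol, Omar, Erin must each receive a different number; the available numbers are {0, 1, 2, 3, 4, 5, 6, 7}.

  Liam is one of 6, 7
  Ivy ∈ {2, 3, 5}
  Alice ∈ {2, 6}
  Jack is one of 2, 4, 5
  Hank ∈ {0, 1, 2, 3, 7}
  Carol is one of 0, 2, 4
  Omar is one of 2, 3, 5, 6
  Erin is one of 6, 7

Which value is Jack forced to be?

4

The 8 variables draw from only 8 values {0, 1, 2, 3, 4, 5, 6, 7}, so each is used; only Hank can be 1, hence Hank = 1.
The 7 still-open variables together cover exactly {0, 2, 3, 4, 5, 6, 7} — 7 values for 7 variables — and 0 appears only in Carol's list, so Carol = 0.
The 6 still-open variables draw from only 6 values {2, 3, 4, 5, 6, 7}, so each is used; only Jack can be 4, hence Jack = 4.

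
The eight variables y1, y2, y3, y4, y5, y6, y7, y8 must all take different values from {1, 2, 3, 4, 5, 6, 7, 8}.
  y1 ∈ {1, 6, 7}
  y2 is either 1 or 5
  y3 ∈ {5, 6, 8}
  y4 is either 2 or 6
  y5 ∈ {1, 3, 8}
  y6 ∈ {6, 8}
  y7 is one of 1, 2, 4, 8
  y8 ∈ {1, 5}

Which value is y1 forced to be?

7

The 8 variables together cover exactly {1, 2, 3, 4, 5, 6, 7, 8} — 8 values for 8 variables — and 3 appears only in y5's list, so y5 = 3.
The 7 still-open variables together cover exactly {1, 2, 4, 5, 6, 7, 8} — 7 values for 7 variables — and 4 appears only in y7's list, so y7 = 4.
Among the 6 still-open variables, 2 fits only y4 (and all 6 values in {1, 2, 5, 6, 7, 8} must be used), so y4 = 2.
Among the 5 still-open variables, 7 fits only y1 (and all 5 values in {1, 5, 6, 7, 8} must be used), so y1 = 7.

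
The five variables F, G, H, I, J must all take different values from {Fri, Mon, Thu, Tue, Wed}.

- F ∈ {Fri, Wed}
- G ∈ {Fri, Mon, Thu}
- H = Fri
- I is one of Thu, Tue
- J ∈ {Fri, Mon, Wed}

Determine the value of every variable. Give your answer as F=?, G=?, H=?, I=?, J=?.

F=Wed, G=Thu, H=Fri, I=Tue, J=Mon

H's domain is down to {Fri}, so H = Fri. Remove Fri from F, G, J.
F must be Wed (only option left). Remove Wed from J.
J's domain is down to {Mon}, so J = Mon. Eliminate Mon elsewhere: G.
G has just one choice, so G = Thu. Eliminate Thu elsewhere: I.
I must be Tue (only option left).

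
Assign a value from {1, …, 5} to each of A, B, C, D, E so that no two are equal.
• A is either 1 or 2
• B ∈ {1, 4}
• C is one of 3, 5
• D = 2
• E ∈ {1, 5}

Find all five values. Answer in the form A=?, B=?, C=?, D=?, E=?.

A=1, B=4, C=3, D=2, E=5

D has just one choice, so D = 2. Strike 2 from A.
A's domain is down to {1}, so A = 1. Remove 1 from B, E.
That leaves B = 4.
That leaves E = 5. Strike 5 from C.
C's domain is down to {3}, so C = 3.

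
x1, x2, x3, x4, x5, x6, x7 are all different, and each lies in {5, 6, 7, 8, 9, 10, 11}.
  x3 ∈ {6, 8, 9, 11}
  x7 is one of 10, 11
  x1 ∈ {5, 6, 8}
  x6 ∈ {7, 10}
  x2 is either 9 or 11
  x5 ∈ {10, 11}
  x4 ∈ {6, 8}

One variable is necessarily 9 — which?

x2

The 7 variables together cover exactly {5, 6, 7, 8, 9, 10, 11} — 7 values for 7 variables — and 5 appears only in x1's list, so x1 = 5.
The 6 still-open variables draw from only 6 values {6, 7, 8, 9, 10, 11}, so each is used; only x6 can be 7, hence x6 = 7.
x5 and x7 share exactly the 2 values {10, 11}; by pigeonhole those values go to them, so strike 10, 11 from x2, x3.
So 9 goes to x2.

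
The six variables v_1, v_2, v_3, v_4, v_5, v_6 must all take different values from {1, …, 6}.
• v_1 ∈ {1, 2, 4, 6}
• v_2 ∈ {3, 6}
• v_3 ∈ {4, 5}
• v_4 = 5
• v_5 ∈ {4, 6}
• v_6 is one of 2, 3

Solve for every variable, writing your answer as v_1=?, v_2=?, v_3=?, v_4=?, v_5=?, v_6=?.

v_1=1, v_2=3, v_3=4, v_4=5, v_5=6, v_6=2

v_4 must be 5 (only option left). Remove 5 from v_3.
v_3's domain is down to {4}, so v_3 = 4. Strike 4 from v_1, v_5.
v_5 has just one choice, so v_5 = 6. Eliminate 6 elsewhere: v_1, v_2.
v_2 must be 3 (only option left). Strike 3 from v_6.
v_6 must be 2 (only option left). Strike 2 from v_1.
v_1 must be 1 (only option left).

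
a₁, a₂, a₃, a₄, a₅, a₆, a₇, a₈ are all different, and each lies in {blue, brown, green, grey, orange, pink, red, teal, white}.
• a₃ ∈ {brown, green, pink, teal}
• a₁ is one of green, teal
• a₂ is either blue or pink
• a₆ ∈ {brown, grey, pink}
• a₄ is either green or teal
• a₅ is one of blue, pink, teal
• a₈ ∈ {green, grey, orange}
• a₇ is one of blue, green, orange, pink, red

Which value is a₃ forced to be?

The 8 variables draw from only 8 values {blue, brown, green, grey, orange, pink, red, teal}, so each is used; only a₇ can be red, hence a₇ = red.
The 7 still-open variables together cover exactly {blue, brown, green, grey, orange, pink, teal} — 7 values for 7 variables — and orange appears only in a₈'s list, so a₈ = orange.
Among the 6 still-open variables, grey fits only a₆ (and all 6 values in {blue, brown, green, grey, pink, teal} must be used), so a₆ = grey.
The 5 still-open variables together cover exactly {blue, brown, green, pink, teal} — 5 values for 5 variables — and brown appears only in a₃'s list, so a₃ = brown.

brown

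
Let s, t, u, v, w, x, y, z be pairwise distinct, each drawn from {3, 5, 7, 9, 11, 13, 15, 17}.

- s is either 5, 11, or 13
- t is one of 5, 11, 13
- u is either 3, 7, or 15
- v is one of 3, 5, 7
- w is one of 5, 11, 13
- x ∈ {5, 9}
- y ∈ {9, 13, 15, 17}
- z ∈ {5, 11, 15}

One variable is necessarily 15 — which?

z

The 8 variables together cover exactly {3, 5, 7, 9, 11, 13, 15, 17} — 8 values for 8 variables — and 17 appears only in y's list, so y = 17.
The 7 still-open variables together cover exactly {3, 5, 7, 9, 11, 13, 15} — 7 values for 7 variables — and 9 appears only in x's list, so x = 9.
s, t, w between them cover only {5, 11, 13} — a naked triple. Remove those values from v, z.
So 15 goes to z.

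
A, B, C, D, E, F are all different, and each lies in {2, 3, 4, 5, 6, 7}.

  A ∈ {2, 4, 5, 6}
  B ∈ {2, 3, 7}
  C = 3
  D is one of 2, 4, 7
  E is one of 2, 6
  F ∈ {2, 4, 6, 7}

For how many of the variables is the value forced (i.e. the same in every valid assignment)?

C must be 3 (only option left). Remove 3 from B.
Among the 5 still-open variables, 5 fits only A (and all 5 values in {2, 4, 5, 6, 7} must be used), so A = 5.
Determined: A=5, C=3. The other variables each still have more than one consistent value. That makes 2.

2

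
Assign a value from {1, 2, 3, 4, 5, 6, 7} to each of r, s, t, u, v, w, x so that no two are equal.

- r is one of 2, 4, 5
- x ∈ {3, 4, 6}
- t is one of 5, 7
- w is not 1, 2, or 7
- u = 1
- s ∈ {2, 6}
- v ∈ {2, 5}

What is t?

7

u's domain is down to {1}, so u = 1.
The 6 still-open variables together cover exactly {2, 3, 4, 5, 6, 7} — 6 values for 6 variables — and 7 appears only in t's list, so t = 7.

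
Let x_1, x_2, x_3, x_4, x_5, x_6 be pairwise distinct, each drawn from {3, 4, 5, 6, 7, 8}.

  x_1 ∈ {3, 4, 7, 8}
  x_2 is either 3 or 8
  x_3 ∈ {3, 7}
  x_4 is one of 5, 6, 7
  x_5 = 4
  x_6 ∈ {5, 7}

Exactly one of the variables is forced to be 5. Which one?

x_5 has just one choice, so x_5 = 4. Eliminate 4 elsewhere: x_1.
The 5 still-open variables draw from only 5 values {3, 5, 6, 7, 8}, so each is used; only x_4 can be 6, hence x_4 = 6.
The 4 still-open variables draw from only 4 values {3, 5, 7, 8}, so each is used; only x_6 can be 5, hence x_6 = 5.

x_6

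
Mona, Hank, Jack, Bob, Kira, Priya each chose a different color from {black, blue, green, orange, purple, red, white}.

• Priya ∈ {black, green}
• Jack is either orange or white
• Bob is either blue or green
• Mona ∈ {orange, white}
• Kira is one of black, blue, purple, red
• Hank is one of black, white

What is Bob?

blue

Mona and Jack share exactly the 2 values {orange, white}; by pigeonhole those values go to them, so strike orange, white from Hank.
Hank has just one choice, so Hank = black. So Kira, Priya can't be black.
Priya's domain is down to {green}, so Priya = green. Eliminate green elsewhere: Bob.
So Bob = blue.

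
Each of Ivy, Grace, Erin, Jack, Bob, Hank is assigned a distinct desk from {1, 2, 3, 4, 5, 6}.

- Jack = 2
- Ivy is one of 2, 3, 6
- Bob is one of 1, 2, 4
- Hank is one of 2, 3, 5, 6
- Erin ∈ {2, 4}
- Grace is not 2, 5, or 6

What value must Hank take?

Jack's domain is down to {2}, so Jack = 2. So Ivy, Erin, Bob, Hank can't be 2.
That leaves Erin = 4. Remove 4 from Grace, Bob.
That leaves Bob = 1. Strike 1 from Grace.
Grace's domain is down to {3}, so Grace = 3. Strike 3 from Ivy, Hank.
Ivy must be 6 (only option left). Strike 6 from Hank.
So Hank = 5.

5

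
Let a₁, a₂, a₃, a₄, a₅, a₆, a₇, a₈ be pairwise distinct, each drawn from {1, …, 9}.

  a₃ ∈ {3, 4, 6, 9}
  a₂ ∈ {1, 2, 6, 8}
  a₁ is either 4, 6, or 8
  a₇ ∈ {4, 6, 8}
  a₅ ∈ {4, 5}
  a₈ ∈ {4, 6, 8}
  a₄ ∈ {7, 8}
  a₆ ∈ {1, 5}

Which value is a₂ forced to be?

2

a₁, a₇, a₈ share exactly the 3 values {4, 6, 8}; by pigeonhole those values go to them, so strike 4, 6, 8 from a₂, a₃, a₄, a₅.
a₄'s domain is down to {7}, so a₄ = 7.
That leaves a₅ = 5. Eliminate 5 elsewhere: a₆.
a₆ has just one choice, so a₆ = 1. Eliminate 1 elsewhere: a₂.
So a₂ = 2.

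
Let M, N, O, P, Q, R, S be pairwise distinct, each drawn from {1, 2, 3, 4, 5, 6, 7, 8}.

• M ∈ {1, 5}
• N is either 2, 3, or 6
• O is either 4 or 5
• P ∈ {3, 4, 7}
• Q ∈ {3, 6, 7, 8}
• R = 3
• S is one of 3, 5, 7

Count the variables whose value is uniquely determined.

2

R's domain is down to {3}, so R = 3. Eliminate 3 elsewhere: N, P, Q, S.
The 3 variables O, P, S are confined to {4, 5, 7}, which locks those values in; drop them from M, Q.
M's domain is down to {1}, so M = 1.
Determined: M=1, R=3. The other variables each still have more than one consistent value. That makes 2.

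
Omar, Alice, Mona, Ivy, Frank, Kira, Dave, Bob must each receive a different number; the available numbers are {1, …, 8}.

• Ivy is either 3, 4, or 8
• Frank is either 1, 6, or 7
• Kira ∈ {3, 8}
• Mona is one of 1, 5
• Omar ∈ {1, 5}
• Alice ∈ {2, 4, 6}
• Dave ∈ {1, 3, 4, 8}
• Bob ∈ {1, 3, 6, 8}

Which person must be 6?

The 8 variables draw from only 8 values {1, 2, 3, 4, 5, 6, 7, 8}, so each is used; only Alice can be 2, hence Alice = 2.
The 7 still-open variables draw from only 7 values {1, 3, 4, 5, 6, 7, 8}, so each is used; only Frank can be 7, hence Frank = 7.
The 6 still-open variables draw from only 6 values {1, 3, 4, 5, 6, 8}, so each is used; only Bob can be 6, hence Bob = 6.

Bob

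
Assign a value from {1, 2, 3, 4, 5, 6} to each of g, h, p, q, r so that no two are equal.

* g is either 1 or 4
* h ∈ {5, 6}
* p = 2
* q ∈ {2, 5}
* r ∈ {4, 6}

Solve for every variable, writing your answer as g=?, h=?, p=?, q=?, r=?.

g=1, h=6, p=2, q=5, r=4

p must be 2 (only option left). Remove 2 from q.
That leaves q = 5. So h can't be 5.
h has just one choice, so h = 6. Eliminate 6 elsewhere: r.
r's domain is down to {4}, so r = 4. Remove 4 from g.
g must be 1 (only option left).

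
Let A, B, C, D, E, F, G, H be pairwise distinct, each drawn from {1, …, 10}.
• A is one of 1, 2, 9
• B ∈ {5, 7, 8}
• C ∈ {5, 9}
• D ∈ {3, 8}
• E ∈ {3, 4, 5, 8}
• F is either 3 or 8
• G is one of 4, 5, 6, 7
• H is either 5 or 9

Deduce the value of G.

6

C and H share exactly the 2 values {5, 9}; by pigeonhole those values go to them, so strike 5, 9 from A, B, E, G.
D and F between them cover only {3, 8} — a naked pair. Remove those values from B, E.
B's domain is down to {7}, so B = 7. Remove 7 from G.
That leaves E = 4. Strike 4 from G.
So G = 6.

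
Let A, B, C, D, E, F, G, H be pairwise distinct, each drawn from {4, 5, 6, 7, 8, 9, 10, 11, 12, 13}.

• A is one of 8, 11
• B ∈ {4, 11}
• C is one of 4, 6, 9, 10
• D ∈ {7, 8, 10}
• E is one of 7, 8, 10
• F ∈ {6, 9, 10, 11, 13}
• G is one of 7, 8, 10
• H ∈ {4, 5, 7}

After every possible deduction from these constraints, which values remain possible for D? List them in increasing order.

The 3 variables D, E, G are confined to {7, 8, 10}, which locks those values in; drop them from A, C, F, H.
A must be 11 (only option left). Eliminate 11 elsewhere: B, F.
B must be 4 (only option left). Remove 4 from C, H.
H has just one choice, so H = 5.
No further eliminations apply; D can still be any of 7, 8, 10.

7, 8, 10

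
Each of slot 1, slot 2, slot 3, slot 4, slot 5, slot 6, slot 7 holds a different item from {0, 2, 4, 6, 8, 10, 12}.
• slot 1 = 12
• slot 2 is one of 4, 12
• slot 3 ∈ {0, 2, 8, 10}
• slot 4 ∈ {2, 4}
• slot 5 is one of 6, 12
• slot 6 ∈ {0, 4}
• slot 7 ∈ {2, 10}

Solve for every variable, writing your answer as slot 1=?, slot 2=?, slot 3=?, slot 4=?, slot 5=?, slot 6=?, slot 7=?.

slot 1's domain is down to {12}, so slot 1 = 12. Remove 12 from slot 2, slot 5.
That leaves slot 2 = 4. Eliminate 4 elsewhere: slot 4, slot 6.
That leaves slot 4 = 2. Eliminate 2 elsewhere: slot 3, slot 7.
That leaves slot 5 = 6.
slot 6 must be 0 (only option left). Eliminate 0 elsewhere: slot 3.
slot 7 must be 10 (only option left). Eliminate 10 elsewhere: slot 3.
slot 3 must be 8 (only option left).

slot 1=12, slot 2=4, slot 3=8, slot 4=2, slot 5=6, slot 6=0, slot 7=10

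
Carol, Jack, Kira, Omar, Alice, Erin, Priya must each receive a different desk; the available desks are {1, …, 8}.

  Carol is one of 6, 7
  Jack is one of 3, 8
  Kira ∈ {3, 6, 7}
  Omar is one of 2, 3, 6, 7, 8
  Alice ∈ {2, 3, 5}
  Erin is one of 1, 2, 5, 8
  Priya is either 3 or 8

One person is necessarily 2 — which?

Omar

The 7 variables together cover exactly {1, 2, 3, 5, 6, 7, 8} — 7 values for 7 variables — and 1 appears only in Erin's list, so Erin = 1.
The 6 still-open variables together cover exactly {2, 3, 5, 6, 7, 8} — 6 values for 6 variables — and 5 appears only in Alice's list, so Alice = 5.
The 5 still-open variables together cover exactly {2, 3, 6, 7, 8} — 5 values for 5 variables — and 2 appears only in Omar's list, so Omar = 2.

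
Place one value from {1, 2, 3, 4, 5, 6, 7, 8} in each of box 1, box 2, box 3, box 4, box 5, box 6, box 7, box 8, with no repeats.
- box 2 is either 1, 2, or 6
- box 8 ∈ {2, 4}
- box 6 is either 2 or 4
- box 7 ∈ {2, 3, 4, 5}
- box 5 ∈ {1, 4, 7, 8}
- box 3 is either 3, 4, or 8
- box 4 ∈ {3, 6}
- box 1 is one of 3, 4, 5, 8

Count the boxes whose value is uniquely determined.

The 8 variables draw from only 8 values {1, 2, 3, 4, 5, 6, 7, 8}, so each is used; only box 5 can be 7, hence box 5 = 7.
Among the 7 still-open variables, 1 fits only box 2 (and all 7 values in {1, 2, 3, 4, 5, 6, 8} must be used), so box 2 = 1.
The 6 still-open variables draw from only 6 values {2, 3, 4, 5, 6, 8}, so each is used; only box 4 can be 6, hence box 4 = 6.
box 6 and box 8 share exactly the 2 values {2, 4}; by pigeonhole those values go to them, so strike 2, 4 from box 1, box 3, box 7.
Determined: box 2=1, box 4=6, box 5=7. The other boxes each still have more than one consistent value. That makes 3.

3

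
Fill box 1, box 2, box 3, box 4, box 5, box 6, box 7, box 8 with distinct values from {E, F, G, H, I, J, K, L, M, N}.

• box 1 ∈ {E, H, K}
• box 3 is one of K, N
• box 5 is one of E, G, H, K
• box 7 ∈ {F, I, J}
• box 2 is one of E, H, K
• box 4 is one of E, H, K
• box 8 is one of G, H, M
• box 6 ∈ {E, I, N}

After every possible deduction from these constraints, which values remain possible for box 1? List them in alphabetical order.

The 3 variables box 1, box 2, box 4 are confined to {E, H, K}, which locks those values in; drop them from box 3, box 5, box 6, box 8.
box 3's domain is down to {N}, so box 3 = N. So box 6 can't be N.
box 5's domain is down to {G}, so box 5 = G. So box 8 can't be G.
box 6's domain is down to {I}, so box 6 = I. Eliminate I elsewhere: box 7.
box 8's domain is down to {M}, so box 8 = M.
No further eliminations apply; box 1 can still be any of E, H, K.

E, H, K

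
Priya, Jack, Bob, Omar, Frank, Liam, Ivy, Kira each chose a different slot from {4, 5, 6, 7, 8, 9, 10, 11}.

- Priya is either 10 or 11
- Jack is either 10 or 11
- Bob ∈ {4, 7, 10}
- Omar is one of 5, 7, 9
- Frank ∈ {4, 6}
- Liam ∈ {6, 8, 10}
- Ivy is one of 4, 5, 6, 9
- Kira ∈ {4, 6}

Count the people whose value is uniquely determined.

Among the 8 variables, 8 fits only Liam (and all 8 values in {4, 5, 6, 7, 8, 9, 10, 11} must be used), so Liam = 8.
Priya and Jack between them cover only {10, 11} — a naked pair. Remove those values from Bob.
The 2 variables Frank and Kira are confined to {4, 6}, which locks those values in; drop them from Bob, Ivy.
Bob has just one choice, so Bob = 7. Remove 7 from Omar.
Determined: Bob=7, Liam=8. The other people each still have more than one consistent value. That makes 2.

2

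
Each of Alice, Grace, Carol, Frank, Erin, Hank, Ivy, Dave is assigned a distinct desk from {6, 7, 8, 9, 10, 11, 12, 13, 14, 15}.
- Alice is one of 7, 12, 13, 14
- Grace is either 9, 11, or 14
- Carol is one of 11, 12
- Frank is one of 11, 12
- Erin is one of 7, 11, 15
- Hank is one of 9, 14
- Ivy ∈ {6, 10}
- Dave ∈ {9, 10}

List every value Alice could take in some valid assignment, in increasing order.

Carol and Frank between them cover only {11, 12} — a naked pair. Remove those values from Alice, Grace, Erin.
Grace and Hank between them cover only {9, 14} — a naked pair. Remove those values from Alice, Dave.
Dave has just one choice, so Dave = 10. Remove 10 from Ivy.
Ivy must be 6 (only option left).
No further eliminations apply; Alice can still be any of 7, 13.

7, 13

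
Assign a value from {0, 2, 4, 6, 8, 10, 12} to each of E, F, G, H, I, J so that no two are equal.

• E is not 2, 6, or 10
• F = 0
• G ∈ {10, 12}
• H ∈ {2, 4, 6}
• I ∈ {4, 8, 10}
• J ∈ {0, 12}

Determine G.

10

F has just one choice, so F = 0. Eliminate 0 elsewhere: E, J.
J has just one choice, so J = 12. Remove 12 from E, G.
So G = 10.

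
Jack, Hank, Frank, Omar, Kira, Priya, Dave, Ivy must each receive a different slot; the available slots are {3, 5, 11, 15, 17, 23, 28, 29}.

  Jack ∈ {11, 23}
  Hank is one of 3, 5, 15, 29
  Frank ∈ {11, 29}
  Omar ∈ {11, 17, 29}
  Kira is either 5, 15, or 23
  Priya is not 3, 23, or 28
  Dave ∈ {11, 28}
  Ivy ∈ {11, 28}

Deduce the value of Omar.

The 8 variables together cover exactly {3, 5, 11, 15, 17, 23, 28, 29} — 8 values for 8 variables — and 3 appears only in Hank's list, so Hank = 3.
The 2 variables Dave and Ivy are confined to {11, 28}, which locks those values in; drop them from Jack, Frank, Omar, Priya.
Jack's domain is down to {23}, so Jack = 23. So Kira can't be 23.
Frank must be 29 (only option left). Remove 29 from Omar, Priya.
So Omar = 17.

17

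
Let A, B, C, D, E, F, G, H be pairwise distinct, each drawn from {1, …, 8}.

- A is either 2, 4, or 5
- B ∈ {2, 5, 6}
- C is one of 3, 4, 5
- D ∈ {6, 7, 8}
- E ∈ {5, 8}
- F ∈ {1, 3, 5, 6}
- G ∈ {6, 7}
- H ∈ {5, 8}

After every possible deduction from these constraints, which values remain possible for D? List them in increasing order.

6, 7

The 8 variables draw from only 8 values {1, 2, 3, 4, 5, 6, 7, 8}, so each is used; only F can be 1, hence F = 1.
The 7 still-open variables together cover exactly {2, 3, 4, 5, 6, 7, 8} — 7 values for 7 variables — and 3 appears only in C's list, so C = 3.
Among the 6 still-open variables, 4 fits only A (and all 6 values in {2, 4, 5, 6, 7, 8} must be used), so A = 4.
Among the 5 still-open variables, 2 fits only B (and all 5 values in {2, 5, 6, 7, 8} must be used), so B = 2.
E and H share exactly the 2 values {5, 8}; by pigeonhole those values go to them, so strike 5, 8 from D.
No further eliminations apply; D can still be any of 6, 7.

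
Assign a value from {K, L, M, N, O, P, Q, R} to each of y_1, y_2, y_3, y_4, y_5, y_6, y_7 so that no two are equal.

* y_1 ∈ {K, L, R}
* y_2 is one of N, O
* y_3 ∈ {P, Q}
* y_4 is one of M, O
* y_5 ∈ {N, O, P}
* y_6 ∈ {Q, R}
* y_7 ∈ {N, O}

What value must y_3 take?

Q

y_2 and y_7 between them cover only {N, O} — a naked pair. Remove those values from y_4, y_5.
That leaves y_4 = M.
y_5's domain is down to {P}, so y_5 = P. Eliminate P elsewhere: y_3.
So y_3 = Q.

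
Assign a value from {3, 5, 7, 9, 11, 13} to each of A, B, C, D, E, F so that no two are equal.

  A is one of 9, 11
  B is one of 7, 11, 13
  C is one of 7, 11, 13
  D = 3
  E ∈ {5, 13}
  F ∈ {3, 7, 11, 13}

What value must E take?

5

D's domain is down to {3}, so D = 3. Eliminate 3 elsewhere: F.
The 5 still-open variables together cover exactly {5, 7, 9, 11, 13} — 5 values for 5 variables — and 5 appears only in E's list, so E = 5.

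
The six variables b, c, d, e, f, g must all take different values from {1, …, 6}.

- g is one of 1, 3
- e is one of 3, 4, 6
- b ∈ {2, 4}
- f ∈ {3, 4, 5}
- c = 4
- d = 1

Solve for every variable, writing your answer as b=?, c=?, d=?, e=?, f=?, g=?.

c's domain is down to {4}, so c = 4. Strike 4 from b, e, f.
d has just one choice, so d = 1. Eliminate 1 elsewhere: g.
g has just one choice, so g = 3. Remove 3 from e, f.
That leaves b = 2.
That leaves e = 6.
That leaves f = 5.

b=2, c=4, d=1, e=6, f=5, g=3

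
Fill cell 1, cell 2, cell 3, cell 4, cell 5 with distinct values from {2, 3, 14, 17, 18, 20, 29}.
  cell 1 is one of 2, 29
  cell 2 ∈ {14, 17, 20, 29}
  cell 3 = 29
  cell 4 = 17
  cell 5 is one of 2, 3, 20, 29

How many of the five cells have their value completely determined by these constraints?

3

cell 3 has just one choice, so cell 3 = 29. Eliminate 29 elsewhere: cell 1, cell 2, cell 5.
cell 4 has just one choice, so cell 4 = 17. Strike 17 from cell 2.
That leaves cell 1 = 2. Remove 2 from cell 5.
Determined: cell 1=2, cell 3=29, cell 4=17. The other cells each still have more than one consistent value. That makes 3.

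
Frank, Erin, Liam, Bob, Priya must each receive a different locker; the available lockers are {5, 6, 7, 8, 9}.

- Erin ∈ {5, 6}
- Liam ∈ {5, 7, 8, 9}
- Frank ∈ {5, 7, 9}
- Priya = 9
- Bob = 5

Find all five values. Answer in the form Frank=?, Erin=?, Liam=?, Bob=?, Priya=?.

Bob has just one choice, so Bob = 5. Strike 5 from Frank, Erin, Liam.
Priya must be 9 (only option left). So Frank, Liam can't be 9.
Frank has just one choice, so Frank = 7. Remove 7 from Liam.
Erin must be 6 (only option left).
Liam's domain is down to {8}, so Liam = 8.

Frank=7, Erin=6, Liam=8, Bob=5, Priya=9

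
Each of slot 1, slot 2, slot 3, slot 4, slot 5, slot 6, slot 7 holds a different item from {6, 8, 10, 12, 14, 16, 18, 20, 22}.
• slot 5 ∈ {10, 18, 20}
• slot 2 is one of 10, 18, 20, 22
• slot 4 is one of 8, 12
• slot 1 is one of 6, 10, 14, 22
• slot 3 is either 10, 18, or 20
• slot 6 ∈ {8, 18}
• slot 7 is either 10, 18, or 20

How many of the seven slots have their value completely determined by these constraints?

3

The 3 variables slot 3, slot 5, slot 7 are confined to {10, 18, 20}, which locks those values in; drop them from slot 1, slot 2, slot 6.
slot 2 has just one choice, so slot 2 = 22. Strike 22 from slot 1.
slot 6 must be 8 (only option left). Strike 8 from slot 4.
slot 4's domain is down to {12}, so slot 4 = 12.
Determined: slot 2=22, slot 4=12, slot 6=8. The other slots each still have more than one consistent value. That makes 3.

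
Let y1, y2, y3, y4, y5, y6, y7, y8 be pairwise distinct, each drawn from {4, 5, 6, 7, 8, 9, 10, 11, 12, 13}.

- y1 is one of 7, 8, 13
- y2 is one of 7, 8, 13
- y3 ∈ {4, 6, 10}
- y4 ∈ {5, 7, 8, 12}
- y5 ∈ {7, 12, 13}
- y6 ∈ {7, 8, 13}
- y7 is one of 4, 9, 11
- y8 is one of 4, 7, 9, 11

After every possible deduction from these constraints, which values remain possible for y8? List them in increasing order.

4, 9, 11

The 3 variables y1, y2, y6 are confined to {7, 8, 13}, which locks those values in; drop them from y4, y5, y8.
y5 must be 12 (only option left). Remove 12 from y4.
y4's domain is down to {5}, so y4 = 5.
No further eliminations apply; y8 can still be any of 4, 9, 11.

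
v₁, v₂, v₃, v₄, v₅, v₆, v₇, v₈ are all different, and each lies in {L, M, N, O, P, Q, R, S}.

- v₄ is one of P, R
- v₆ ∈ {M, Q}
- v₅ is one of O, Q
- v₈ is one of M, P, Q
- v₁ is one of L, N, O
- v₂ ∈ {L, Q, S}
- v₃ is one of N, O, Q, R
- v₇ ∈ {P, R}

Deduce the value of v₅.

O

Among the 8 variables, S fits only v₂ (and all 8 values in {L, M, N, O, P, Q, R, S} must be used), so v₂ = S.
The 7 still-open variables draw from only 7 values {L, M, N, O, P, Q, R}, so each is used; only v₁ can be L, hence v₁ = L.
The 6 still-open variables together cover exactly {M, N, O, P, Q, R} — 6 values for 6 variables — and N appears only in v₃'s list, so v₃ = N.
The 5 still-open variables draw from only 5 values {M, O, P, Q, R}, so each is used; only v₅ can be O, hence v₅ = O.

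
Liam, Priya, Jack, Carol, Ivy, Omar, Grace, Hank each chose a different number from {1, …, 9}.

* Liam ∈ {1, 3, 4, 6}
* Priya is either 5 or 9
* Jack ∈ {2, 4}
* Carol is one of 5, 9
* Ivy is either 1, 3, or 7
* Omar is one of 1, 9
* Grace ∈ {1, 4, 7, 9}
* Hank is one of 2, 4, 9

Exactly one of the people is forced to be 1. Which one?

Omar

Among the 8 variables, 6 fits only Liam (and all 8 values in {1, 2, 3, 4, 5, 6, 7, 9} must be used), so Liam = 6.
The 7 still-open variables together cover exactly {1, 2, 3, 4, 5, 7, 9} — 7 values for 7 variables — and 3 appears only in Ivy's list, so Ivy = 3.
The 6 still-open variables together cover exactly {1, 2, 4, 5, 7, 9} — 6 values for 6 variables — and 7 appears only in Grace's list, so Grace = 7.
The 5 still-open variables together cover exactly {1, 2, 4, 5, 9} — 5 values for 5 variables — and 1 appears only in Omar's list, so Omar = 1.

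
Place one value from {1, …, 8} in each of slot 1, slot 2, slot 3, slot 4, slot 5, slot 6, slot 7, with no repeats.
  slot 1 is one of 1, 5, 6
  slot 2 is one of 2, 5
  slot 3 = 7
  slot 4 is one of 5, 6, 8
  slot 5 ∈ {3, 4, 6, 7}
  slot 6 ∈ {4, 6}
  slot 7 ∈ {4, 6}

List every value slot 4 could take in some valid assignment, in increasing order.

slot 3's domain is down to {7}, so slot 3 = 7. Strike 7 from slot 5.
slot 6 and slot 7 share exactly the 2 values {4, 6}; by pigeonhole those values go to them, so strike 4, 6 from slot 1, slot 4, slot 5.
slot 5 must be 3 (only option left).
No further eliminations apply; slot 4 can still be any of 5, 8.

5, 8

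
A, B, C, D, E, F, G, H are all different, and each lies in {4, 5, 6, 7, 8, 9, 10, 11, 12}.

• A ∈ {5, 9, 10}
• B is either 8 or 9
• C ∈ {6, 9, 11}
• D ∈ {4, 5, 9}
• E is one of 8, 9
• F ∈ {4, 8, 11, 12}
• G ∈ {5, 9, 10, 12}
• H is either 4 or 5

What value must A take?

Among the 8 variables, 6 fits only C (and all 8 values in {4, 5, 6, 8, 9, 10, 11, 12} must be used), so C = 6.
The 7 still-open variables together cover exactly {4, 5, 8, 9, 10, 11, 12} — 7 values for 7 variables — and 11 appears only in F's list, so F = 11.
Among the 6 still-open variables, 12 fits only G (and all 6 values in {4, 5, 8, 9, 10, 12} must be used), so G = 12.
Among the 5 still-open variables, 10 fits only A (and all 5 values in {4, 5, 8, 9, 10} must be used), so A = 10.

10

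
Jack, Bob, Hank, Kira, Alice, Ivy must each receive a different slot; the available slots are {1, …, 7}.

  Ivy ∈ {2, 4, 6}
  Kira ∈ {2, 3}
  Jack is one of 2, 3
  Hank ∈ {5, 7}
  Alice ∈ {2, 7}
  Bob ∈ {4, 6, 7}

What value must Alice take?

7

The 6 variables draw from only 6 values {2, 3, 4, 5, 6, 7}, so each is used; only Hank can be 5, hence Hank = 5.
Jack and Kira share exactly the 2 values {2, 3}; by pigeonhole those values go to them, so strike 2, 3 from Alice, Ivy.
So Alice = 7.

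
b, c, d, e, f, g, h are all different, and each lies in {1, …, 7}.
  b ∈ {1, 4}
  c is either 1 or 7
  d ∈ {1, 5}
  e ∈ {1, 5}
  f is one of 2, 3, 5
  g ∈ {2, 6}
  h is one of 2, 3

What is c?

7

The 7 variables draw from only 7 values {1, 2, 3, 4, 5, 6, 7}, so each is used; only b can be 4, hence b = 4.
Among the 6 still-open variables, 6 fits only g (and all 6 values in {1, 2, 3, 5, 6, 7} must be used), so g = 6.
The 5 still-open variables draw from only 5 values {1, 2, 3, 5, 7}, so each is used; only c can be 7, hence c = 7.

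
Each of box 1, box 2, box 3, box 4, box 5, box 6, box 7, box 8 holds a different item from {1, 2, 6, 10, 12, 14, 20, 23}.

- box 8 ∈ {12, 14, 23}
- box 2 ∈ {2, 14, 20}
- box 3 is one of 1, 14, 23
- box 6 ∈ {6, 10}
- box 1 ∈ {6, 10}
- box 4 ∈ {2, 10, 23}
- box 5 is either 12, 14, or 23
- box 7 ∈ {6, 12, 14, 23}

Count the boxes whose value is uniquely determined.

Among the 8 variables, 1 fits only box 3 (and all 8 values in {1, 2, 6, 10, 12, 14, 20, 23} must be used), so box 3 = 1.
The 7 still-open variables together cover exactly {2, 6, 10, 12, 14, 20, 23} — 7 values for 7 variables — and 20 appears only in box 2's list, so box 2 = 20.
Among the 6 still-open variables, 2 fits only box 4 (and all 6 values in {2, 6, 10, 12, 14, 23} must be used), so box 4 = 2.
The 2 variables box 1 and box 6 are confined to {6, 10}, which locks those values in; drop them from box 7.
Determined: box 2=20, box 3=1, box 4=2. The other boxes each still have more than one consistent value. That makes 3.

3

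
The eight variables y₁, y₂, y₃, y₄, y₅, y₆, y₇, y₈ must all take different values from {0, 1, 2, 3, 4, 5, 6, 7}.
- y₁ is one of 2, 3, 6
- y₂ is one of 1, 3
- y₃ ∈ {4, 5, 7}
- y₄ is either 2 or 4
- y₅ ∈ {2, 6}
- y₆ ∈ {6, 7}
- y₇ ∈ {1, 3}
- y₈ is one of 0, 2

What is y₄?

4

The 8 variables draw from only 8 values {0, 1, 2, 3, 4, 5, 6, 7}, so each is used; only y₈ can be 0, hence y₈ = 0.
The 7 still-open variables together cover exactly {1, 2, 3, 4, 5, 6, 7} — 7 values for 7 variables — and 5 appears only in y₃'s list, so y₃ = 5.
The 6 still-open variables draw from only 6 values {1, 2, 3, 4, 6, 7}, so each is used; only y₄ can be 4, hence y₄ = 4.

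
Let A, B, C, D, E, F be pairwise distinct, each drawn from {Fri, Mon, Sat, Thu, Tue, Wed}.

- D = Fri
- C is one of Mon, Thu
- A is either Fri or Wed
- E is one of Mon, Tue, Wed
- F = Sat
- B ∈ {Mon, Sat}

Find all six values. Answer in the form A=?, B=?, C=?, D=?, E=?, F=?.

A=Wed, B=Mon, C=Thu, D=Fri, E=Tue, F=Sat

D's domain is down to {Fri}, so D = Fri. So A can't be Fri.
That leaves F = Sat. So B can't be Sat.
That leaves A = Wed. Eliminate Wed elsewhere: E.
B has just one choice, so B = Mon. So C, E can't be Mon.
That leaves C = Thu.
That leaves E = Tue.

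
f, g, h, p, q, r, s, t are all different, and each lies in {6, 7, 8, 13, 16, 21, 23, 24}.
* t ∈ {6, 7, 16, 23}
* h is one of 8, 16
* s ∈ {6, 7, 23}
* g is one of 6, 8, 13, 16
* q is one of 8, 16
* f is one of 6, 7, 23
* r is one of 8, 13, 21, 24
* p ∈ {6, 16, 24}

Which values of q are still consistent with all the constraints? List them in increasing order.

8, 16

The 8 variables draw from only 8 values {6, 7, 8, 13, 16, 21, 23, 24}, so each is used; only r can be 21, hence r = 21.
The 7 still-open variables draw from only 7 values {6, 7, 8, 13, 16, 23, 24}, so each is used; only g can be 13, hence g = 13.
The 6 still-open variables together cover exactly {6, 7, 8, 16, 23, 24} — 6 values for 6 variables — and 24 appears only in p's list, so p = 24.
h and q share exactly the 2 values {8, 16}; by pigeonhole those values go to them, so strike 8, 16 from t.
No further eliminations apply; q can still be any of 8, 16.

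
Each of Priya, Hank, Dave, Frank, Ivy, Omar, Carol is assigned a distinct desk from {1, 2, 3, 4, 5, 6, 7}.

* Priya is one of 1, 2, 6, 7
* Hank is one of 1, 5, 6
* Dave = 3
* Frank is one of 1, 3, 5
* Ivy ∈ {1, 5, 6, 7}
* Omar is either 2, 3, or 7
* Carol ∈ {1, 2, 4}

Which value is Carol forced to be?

4

Dave's domain is down to {3}, so Dave = 3. Eliminate 3 elsewhere: Frank, Omar.
The 6 still-open variables draw from only 6 values {1, 2, 4, 5, 6, 7}, so each is used; only Carol can be 4, hence Carol = 4.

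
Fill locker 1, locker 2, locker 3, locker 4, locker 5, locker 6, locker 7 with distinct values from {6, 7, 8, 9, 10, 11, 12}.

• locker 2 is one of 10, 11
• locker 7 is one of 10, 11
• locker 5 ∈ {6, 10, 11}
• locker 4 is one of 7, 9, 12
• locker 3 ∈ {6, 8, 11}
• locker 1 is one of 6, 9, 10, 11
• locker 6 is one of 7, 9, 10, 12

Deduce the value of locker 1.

Among the 7 variables, 8 fits only locker 3 (and all 7 values in {6, 7, 8, 9, 10, 11, 12} must be used), so locker 3 = 8.
The 2 variables locker 2 and locker 7 are confined to {10, 11}, which locks those values in; drop them from locker 1, locker 5, locker 6.
locker 5 must be 6 (only option left). So locker 1 can't be 6.
So locker 1 = 9.

9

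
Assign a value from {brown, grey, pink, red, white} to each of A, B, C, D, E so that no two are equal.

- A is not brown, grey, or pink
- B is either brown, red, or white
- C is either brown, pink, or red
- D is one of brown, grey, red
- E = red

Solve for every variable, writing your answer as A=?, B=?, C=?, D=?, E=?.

E's domain is down to {red}, so E = red. So A, B, C, D can't be red.
A has just one choice, so A = white. So B can't be white.
That leaves B = brown. Remove brown from C, D.
That leaves C = pink.
D has just one choice, so D = grey.

A=white, B=brown, C=pink, D=grey, E=red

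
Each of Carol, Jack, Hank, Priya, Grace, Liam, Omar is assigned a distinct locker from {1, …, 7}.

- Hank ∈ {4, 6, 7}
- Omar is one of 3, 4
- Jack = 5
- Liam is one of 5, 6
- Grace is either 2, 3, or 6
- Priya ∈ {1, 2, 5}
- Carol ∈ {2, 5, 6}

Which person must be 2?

Jack must be 5 (only option left). Strike 5 from Carol, Priya, Liam.
That leaves Liam = 6. Strike 6 from Carol, Hank, Grace.
So 2 goes to Carol.

Carol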